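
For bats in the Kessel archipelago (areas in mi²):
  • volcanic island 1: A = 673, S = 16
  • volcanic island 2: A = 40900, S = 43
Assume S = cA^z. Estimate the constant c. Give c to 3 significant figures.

3.34

z = ln(S₂/S₁) / ln(A₂/A₁) = ln(43/16) / ln(40900/673) = 0.9886 / 4.1071 = 0.2407
c = S₁ / A₁^z = 16 / 673^0.2407 = 16 / 4.794 = 3.337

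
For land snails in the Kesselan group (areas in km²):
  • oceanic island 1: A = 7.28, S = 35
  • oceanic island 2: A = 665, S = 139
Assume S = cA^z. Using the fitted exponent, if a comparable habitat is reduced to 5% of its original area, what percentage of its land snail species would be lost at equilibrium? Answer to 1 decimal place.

z = ln(139/35) / ln(665/7.28) = 1.3791 / 4.5147 = 0.3055
S_new/S_old = (A_new/A_old)^z = 0.05^0.3055 = exp(0.3055 × -2.9957) = 0.4005
Fraction lost = 1 − 0.4005 = 0.5995

60.0%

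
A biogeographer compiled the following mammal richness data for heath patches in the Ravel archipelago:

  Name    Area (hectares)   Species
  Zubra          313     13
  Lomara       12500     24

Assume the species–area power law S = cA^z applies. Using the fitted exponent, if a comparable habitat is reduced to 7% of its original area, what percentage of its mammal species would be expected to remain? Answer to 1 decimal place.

64.3%

z = ln(24/13) / ln(12500/313) = 0.6131 / 3.6873 = 0.1663
S_new/S_old = (A_new/A_old)^z = 0.07^0.1663 = exp(0.1663 × -2.6593) = 0.6426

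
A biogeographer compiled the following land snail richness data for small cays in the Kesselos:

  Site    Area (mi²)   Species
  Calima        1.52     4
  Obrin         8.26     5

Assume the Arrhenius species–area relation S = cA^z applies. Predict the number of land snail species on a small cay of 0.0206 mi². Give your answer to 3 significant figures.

z = ln(5/4) / ln(8.26/1.52) = 0.2231 / 1.6927 = 0.1318
c = 4 / 1.52^0.1318 = 4 / 1.057 = 3.785
S₃ = 3.785 × 0.0206^0.1318 = 3.785 × 0.5994 ≈ 2.269

2.27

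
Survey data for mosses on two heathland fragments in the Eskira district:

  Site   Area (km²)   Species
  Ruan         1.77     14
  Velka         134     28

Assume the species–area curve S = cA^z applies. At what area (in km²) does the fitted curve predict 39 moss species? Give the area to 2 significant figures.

1100 km²

z = ln(28/14) / ln(134/1.77) = 0.6931 / 4.3269 = 0.1602
c = 14 / 1.77^0.1602 = 14 / 1.096 = 12.78
A = (39/12.78)^(1/0.1602) ⇒ ln A = ln(3.053)/0.1602 = 6.9663
A = e^6.9663 ≈ 1060 km²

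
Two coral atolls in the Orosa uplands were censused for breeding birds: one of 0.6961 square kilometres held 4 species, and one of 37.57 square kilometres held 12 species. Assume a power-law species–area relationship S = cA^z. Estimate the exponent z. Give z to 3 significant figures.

0.275

Taking logs: ln S = ln c + z ln A, so z = (ln S₂ − ln S₁)/(ln A₂ − ln A₁).
z = ln(12/4) / ln(37.57/0.6961) = ln(3) / ln(53.97) = 1.0986 / 3.9885 = 0.2754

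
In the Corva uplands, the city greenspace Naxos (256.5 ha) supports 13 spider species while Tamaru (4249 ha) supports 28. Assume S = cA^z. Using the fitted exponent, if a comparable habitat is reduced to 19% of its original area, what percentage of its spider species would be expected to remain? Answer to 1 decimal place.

z = ln(28/13) / ln(4249/256.5) = 0.7673 / 2.8073 = 0.2733
S_new/S_old = (A_new/A_old)^z = 0.19^0.2733 = exp(0.2733 × -1.6607) = 0.6352

63.5%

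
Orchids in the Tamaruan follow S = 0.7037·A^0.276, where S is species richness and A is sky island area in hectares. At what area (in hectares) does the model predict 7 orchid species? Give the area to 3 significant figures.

7 = 0.7037 × A^0.276  ⇒  A^0.276 = 7/0.7037 = 9.947
ln A = ln(9.947) / 0.276 = 2.2973 / 0.276 = 8.3236
A = e^8.3236 ≈ 4120 hectares

4120 hectares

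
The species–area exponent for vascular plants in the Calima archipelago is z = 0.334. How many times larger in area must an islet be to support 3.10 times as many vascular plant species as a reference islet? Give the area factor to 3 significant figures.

(A₂/A₁)^0.334 = 3.1, so A₂/A₁ = 3.1^(1/0.334) = 3.1^2.994
ln(A₂/A₁) = ln 3.1 / 0.334 = 1.1314 / 0.334 = 3.3874
A₂/A₁ = e^3.3874 ≈ 29.59

29.6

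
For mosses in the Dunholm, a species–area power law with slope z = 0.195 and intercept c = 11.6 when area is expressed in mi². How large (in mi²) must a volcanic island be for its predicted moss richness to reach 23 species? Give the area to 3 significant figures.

23 = 11.6 × A^0.195  ⇒  A^0.195 = 23/11.6 = 1.983
ln A = ln(1.983) / 0.195 = 0.6845 / 0.195 = 3.5102
A = e^3.5102 ≈ 33.45 mi²

33.5 mi²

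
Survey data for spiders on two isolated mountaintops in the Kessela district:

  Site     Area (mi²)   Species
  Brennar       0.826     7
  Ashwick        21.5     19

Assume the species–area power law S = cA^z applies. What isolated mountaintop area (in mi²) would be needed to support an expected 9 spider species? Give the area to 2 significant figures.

1.9 mi²

z = ln(19/7) / ln(21.5/0.826) = 0.9985 / 3.2592 = 0.3064
c = 7 / 0.826^0.3064 = 7 / 0.9431 = 7.422
A = (9/7.422)^(1/0.3064) ⇒ ln A = ln(1.213)/0.3064 = 0.6291
A = e^0.6291 ≈ 1.876 mi²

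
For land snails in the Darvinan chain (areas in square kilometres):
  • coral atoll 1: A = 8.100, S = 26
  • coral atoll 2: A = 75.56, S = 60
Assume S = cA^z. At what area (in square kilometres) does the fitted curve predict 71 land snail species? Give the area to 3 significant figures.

118 square kilometres

z = ln(60/26) / ln(75.56/8.1) = 0.8362 / 2.2331 = 0.3745
c = 26 / 8.1^0.3745 = 26 / 2.189 = 11.88
A = (71/11.88)^(1/0.3745) ⇒ ln A = ln(5.977)/0.3745 = 4.7744
A = e^4.7744 ≈ 118.4 square kilometres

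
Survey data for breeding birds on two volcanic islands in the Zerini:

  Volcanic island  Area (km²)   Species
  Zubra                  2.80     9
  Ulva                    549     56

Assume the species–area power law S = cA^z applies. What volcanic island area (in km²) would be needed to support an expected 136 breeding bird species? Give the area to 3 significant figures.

7120 km²

z = ln(56/9) / ln(549/2.8) = 1.8281 / 5.2785 = 0.3463
c = 9 / 2.8^0.3463 = 9 / 1.428 = 6.301
A = (136/6.301)^(1/0.3463) ⇒ ln A = ln(21.59)/0.3463 = 8.8701
A = e^8.8701 ≈ 7116 km²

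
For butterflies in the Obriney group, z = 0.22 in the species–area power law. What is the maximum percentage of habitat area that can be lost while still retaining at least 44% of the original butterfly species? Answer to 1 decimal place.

97.6%

Need (A_new/A_old)^0.22 = 0.44, so A_new/A_old = 0.44^(1/0.22) = 0.44^4.545
ln(A_new/A_old) = ln 0.44 / 0.22 = -0.8210 / 0.22 = -3.7317
A_new/A_old = e^-3.7317 ≈ 0.02395
Fraction that can be lost = 1 − 0.02395 = 0.976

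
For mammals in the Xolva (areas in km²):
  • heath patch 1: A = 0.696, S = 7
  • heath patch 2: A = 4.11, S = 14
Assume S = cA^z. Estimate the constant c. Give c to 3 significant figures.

8.06

z = ln(S₂/S₁) / ln(A₂/A₁) = ln(14/7) / ln(4.11/0.696) = 0.6931 / 1.7758 = 0.3903
c = S₁ / A₁^z = 7 / 0.696^0.3903 = 7 / 0.8681 = 8.064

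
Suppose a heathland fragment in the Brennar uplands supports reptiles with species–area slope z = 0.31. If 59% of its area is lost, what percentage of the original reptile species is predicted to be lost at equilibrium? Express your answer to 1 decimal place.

24.1%

S_new/S_old = (A_new/A_old)^z = 0.41^0.31
= exp(0.31 × ln 0.41) = exp(0.31 × -0.8916) = exp(-0.2764) ≈ 0.7585
Fraction lost = 1 − 0.7585 = 0.2415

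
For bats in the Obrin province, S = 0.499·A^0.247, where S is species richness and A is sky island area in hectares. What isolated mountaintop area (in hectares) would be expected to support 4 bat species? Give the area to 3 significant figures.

4570 hectares

4 = 0.499 × A^0.247  ⇒  A^0.247 = 4/0.499 = 8.016
ln A = ln(8.016) / 0.247 = 2.0814 / 0.247 = 8.4269
A = e^8.4269 ≈ 4568 hectares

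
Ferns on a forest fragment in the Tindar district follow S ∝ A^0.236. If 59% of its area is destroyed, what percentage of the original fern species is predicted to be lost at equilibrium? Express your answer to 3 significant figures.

S_new/S_old = (A_new/A_old)^z = 0.41^0.236
= exp(0.236 × ln 0.41) = exp(0.236 × -0.8916) = exp(-0.2104) ≈ 0.8102
Fraction lost = 1 − 0.8102 = 0.1898

19.0%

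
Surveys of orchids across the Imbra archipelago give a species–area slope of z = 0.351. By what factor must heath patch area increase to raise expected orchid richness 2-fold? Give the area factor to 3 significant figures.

(A₂/A₁)^0.351 = 2, so A₂/A₁ = 2^(1/0.351) = 2^2.849
ln(A₂/A₁) = ln 2 / 0.351 = 0.6931 / 0.351 = 1.9748
A₂/A₁ = e^1.9748 ≈ 7.205

7.21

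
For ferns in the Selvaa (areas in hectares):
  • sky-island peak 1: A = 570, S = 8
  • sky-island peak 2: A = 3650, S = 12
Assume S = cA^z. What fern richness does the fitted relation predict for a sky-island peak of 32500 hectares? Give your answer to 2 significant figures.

19

z = ln(12/8) / ln(3650/570) = 0.4055 / 1.8568 = 0.2184
c = 8 / 570^0.2184 = 8 / 3.997 = 2.001
S₃ = 2.001 × 32500^0.2184 = 2.001 × 9.666 ≈ 19.34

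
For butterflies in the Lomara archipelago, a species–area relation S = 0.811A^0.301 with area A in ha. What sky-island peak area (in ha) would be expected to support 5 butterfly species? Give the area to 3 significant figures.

421 ha

5 = 0.811 × A^0.301  ⇒  A^0.301 = 5/0.811 = 6.165
ln A = ln(6.165) / 0.301 = 1.8189 / 0.301 = 6.0429
A = e^6.0429 ≈ 421.1 ha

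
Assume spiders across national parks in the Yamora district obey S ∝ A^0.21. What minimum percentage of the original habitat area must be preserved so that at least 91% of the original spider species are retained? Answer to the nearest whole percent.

Need (A_new/A_old)^0.21 = 0.91, so A_new/A_old = 0.91^(1/0.21) = 0.91^4.762
ln(A_new/A_old) = ln 0.91 / 0.21 = -0.0943 / 0.21 = -0.4491
A_new/A_old = e^-0.4491 ≈ 0.6382

64%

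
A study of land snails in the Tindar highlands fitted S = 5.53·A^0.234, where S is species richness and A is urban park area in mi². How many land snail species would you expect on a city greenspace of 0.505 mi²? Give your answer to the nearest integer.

S = 5.53 × 0.505^0.234
ln S = ln 5.53 + 0.234 × ln 0.505 = 1.7102 + 0.234 × -0.6832 = 1.5503
S = e^1.5503 ≈ 4.713

5 species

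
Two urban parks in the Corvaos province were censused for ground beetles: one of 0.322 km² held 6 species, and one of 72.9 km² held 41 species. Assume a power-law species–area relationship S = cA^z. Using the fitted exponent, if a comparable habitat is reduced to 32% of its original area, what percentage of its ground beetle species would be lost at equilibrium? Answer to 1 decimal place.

33.2%

z = ln(41/6) / ln(72.9/0.322) = 1.9218 / 5.4223 = 0.3544
S_new/S_old = (A_new/A_old)^z = 0.32^0.3544 = exp(0.3544 × -1.1394) = 0.6677
Fraction lost = 1 − 0.6677 = 0.3323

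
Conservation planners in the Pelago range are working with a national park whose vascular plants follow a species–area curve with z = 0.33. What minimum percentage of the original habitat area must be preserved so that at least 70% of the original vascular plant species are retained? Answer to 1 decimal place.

33.9%

Need (A_new/A_old)^0.33 = 0.7, so A_new/A_old = 0.7^(1/0.33) = 0.7^3.03
ln(A_new/A_old) = ln 0.7 / 0.33 = -0.3567 / 0.33 = -1.0808
A_new/A_old = e^-1.0808 ≈ 0.3393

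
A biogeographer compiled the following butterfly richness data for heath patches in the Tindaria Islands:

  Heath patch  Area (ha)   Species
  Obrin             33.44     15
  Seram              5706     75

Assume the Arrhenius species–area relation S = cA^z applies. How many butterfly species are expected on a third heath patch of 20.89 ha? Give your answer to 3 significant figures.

12.9

z = ln(75/15) / ln(5706/33.44) = 1.6094 / 5.1395 = 0.3131
c = 15 / 33.44^0.3131 = 15 / 3.001 = 4.998
S₃ = 4.998 × 20.89^0.3131 = 4.998 × 2.59 ≈ 12.95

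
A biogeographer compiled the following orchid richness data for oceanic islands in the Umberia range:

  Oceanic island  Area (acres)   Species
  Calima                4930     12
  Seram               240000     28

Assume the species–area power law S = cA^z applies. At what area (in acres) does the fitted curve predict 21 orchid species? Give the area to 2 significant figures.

64000 acres

z = ln(28/12) / ln(240000/4930) = 0.8473 / 3.8853 = 0.2181
c = 12 / 4930^0.2181 = 12 / 6.387 = 1.879
A = (21/1.879)^(1/0.2181) ⇒ ln A = ln(11.18)/0.2181 = 11.0692
A = e^11.0692 ≈ 64166 acres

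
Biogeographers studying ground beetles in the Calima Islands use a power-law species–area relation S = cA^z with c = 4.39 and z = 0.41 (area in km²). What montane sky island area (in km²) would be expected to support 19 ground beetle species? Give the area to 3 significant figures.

35.6 km²

19 = 4.39 × A^0.41  ⇒  A^0.41 = 19/4.39 = 4.328
ln A = ln(4.328) / 0.41 = 1.4651 / 0.41 = 3.5734
A = e^3.5734 ≈ 35.64 km²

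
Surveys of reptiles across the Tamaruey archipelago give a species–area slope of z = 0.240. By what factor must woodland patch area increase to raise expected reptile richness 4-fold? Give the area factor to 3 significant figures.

(A₂/A₁)^0.24 = 4, so A₂/A₁ = 4^(1/0.24) = 4^4.167
ln(A₂/A₁) = ln 4 / 0.24 = 1.3863 / 0.24 = 5.7762
A₂/A₁ = e^5.7762 ≈ 322.5

323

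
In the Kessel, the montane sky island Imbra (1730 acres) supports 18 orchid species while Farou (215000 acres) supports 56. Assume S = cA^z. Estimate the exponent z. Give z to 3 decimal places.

0.235

Taking logs: ln S = ln c + z ln A, so z = (ln S₂ − ln S₁)/(ln A₂ − ln A₁).
z = ln(56/18) / ln(215000/1730) = ln(3.111) / ln(124.3) = 1.1350 / 4.8225 = 0.2354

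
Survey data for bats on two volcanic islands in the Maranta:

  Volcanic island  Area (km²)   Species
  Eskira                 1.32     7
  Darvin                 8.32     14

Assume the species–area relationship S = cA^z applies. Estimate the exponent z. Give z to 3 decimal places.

0.376

Taking logs: ln S = ln c + z ln A, so z = (ln S₂ − ln S₁)/(ln A₂ − ln A₁).
z = ln(14/7) / ln(8.32/1.32) = ln(2) / ln(6.303) = 0.6931 / 1.8410 = 0.3765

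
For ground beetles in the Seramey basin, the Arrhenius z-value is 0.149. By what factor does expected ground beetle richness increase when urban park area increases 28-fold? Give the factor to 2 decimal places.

S₂/S₁ = (A₂/A₁)^z = 28^0.149
ln(S₂/S₁) = 0.149 × ln 28 = 0.149 × 3.3322 = 0.4965
S₂/S₁ = e^0.4965 ≈ 1.643

1.64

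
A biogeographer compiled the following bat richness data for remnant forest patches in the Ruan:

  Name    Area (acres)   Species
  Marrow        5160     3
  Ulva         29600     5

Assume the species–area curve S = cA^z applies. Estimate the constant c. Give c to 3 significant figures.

0.246

z = ln(S₂/S₁) / ln(A₂/A₁) = ln(5/3) / ln(29600/5160) = 0.5108 / 1.7468 = 0.2924
c = S₁ / A₁^z = 3 / 5160^0.2924 = 3 / 12.18 = 0.2463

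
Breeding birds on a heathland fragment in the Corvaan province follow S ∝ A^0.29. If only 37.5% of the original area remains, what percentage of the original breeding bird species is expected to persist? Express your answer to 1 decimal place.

S_new/S_old = (A_new/A_old)^z = 0.375^0.29
= exp(0.29 × ln 0.375) = exp(0.29 × -0.9808) = exp(-0.2844) ≈ 0.7524

75.2%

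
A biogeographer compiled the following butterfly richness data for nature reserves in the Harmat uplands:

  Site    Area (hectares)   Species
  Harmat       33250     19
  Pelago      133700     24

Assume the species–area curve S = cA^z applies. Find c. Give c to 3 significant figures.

3.31

z = ln(S₂/S₁) / ln(A₂/A₁) = ln(24/19) / ln(133700/33250) = 0.2336 / 1.3915 = 0.1679
c = S₁ / A₁^z = 19 / 33250^0.1679 = 19 / 5.743 = 3.308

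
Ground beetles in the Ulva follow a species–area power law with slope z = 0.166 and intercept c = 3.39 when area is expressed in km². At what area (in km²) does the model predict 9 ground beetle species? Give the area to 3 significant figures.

9 = 3.39 × A^0.166  ⇒  A^0.166 = 9/3.39 = 2.655
ln A = ln(2.655) / 0.166 = 0.9764 / 0.166 = 5.8819
A = e^5.8819 ≈ 358.5 km²

358 km²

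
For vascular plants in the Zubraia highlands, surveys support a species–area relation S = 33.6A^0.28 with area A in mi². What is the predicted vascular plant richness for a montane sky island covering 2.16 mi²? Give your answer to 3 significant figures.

S = 33.6 × 2.16^0.28
ln S = ln 33.6 + 0.28 × ln 2.16 = 3.5145 + 0.28 × 0.7701 = 3.7302
S = e^3.7302 ≈ 41.69

41.7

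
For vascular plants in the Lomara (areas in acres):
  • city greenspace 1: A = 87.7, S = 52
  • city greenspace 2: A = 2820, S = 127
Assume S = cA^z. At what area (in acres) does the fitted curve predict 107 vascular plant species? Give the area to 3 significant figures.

1450 acres

z = ln(127/52) / ln(2820/87.7) = 0.8929 / 3.4706 = 0.2573
c = 52 / 87.7^0.2573 = 52 / 3.162 = 16.45
A = (107/16.45)^(1/0.2573) ⇒ ln A = ln(6.506)/0.2573 = 7.2785
A = e^7.2785 ≈ 1449 acres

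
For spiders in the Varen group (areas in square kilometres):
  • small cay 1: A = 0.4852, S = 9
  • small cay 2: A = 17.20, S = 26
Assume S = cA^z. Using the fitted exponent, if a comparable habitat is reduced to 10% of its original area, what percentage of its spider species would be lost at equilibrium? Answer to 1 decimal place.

z = ln(26/9) / ln(17.2/0.4852) = 1.0609 / 3.5681 = 0.2973
S_new/S_old = (A_new/A_old)^z = 0.1^0.2973 = exp(0.2973 × -2.3026) = 0.5043
Fraction lost = 1 − 0.5043 = 0.4957

49.6%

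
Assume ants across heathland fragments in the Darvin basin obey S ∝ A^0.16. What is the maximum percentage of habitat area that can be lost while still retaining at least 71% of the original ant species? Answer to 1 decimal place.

Need (A_new/A_old)^0.16 = 0.71, so A_new/A_old = 0.71^(1/0.16) = 0.71^6.25
ln(A_new/A_old) = ln 0.71 / 0.16 = -0.3425 / 0.16 = -2.1406
A_new/A_old = e^-2.1406 ≈ 0.1176
Fraction that can be lost = 1 − 0.1176 = 0.8824

88.2%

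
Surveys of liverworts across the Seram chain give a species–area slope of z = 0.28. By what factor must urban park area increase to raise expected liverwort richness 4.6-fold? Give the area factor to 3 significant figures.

233

(A₂/A₁)^0.28 = 4.6, so A₂/A₁ = 4.6^(1/0.28) = 4.6^3.571
ln(A₂/A₁) = ln 4.6 / 0.28 = 1.5261 / 0.28 = 5.4502
A₂/A₁ = e^5.4502 ≈ 232.8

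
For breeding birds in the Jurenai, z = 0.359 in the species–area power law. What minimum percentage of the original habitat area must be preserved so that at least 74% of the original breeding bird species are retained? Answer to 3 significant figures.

Need (A_new/A_old)^0.359 = 0.74, so A_new/A_old = 0.74^(1/0.359) = 0.74^2.786
ln(A_new/A_old) = ln 0.74 / 0.359 = -0.3011 / 0.359 = -0.8387
A_new/A_old = e^-0.8387 ≈ 0.4323

43.2%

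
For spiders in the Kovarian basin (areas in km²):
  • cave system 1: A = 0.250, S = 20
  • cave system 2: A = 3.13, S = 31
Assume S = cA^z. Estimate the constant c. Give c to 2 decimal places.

25.43

z = ln(S₂/S₁) / ln(A₂/A₁) = ln(31/20) / ln(3.13/0.25) = 0.4383 / 2.5273 = 0.1734
c = S₁ / A₁^z = 20 / 0.25^0.1734 = 20 / 0.7863 = 25.43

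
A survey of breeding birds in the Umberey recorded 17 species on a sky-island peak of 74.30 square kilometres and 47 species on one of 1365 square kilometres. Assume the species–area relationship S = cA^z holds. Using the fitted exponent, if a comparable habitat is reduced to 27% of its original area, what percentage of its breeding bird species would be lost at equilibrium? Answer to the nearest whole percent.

37%

z = ln(47/17) / ln(1365/74.3) = 1.0169 / 2.9108 = 0.3494
S_new/S_old = (A_new/A_old)^z = 0.27^0.3494 = exp(0.3494 × -1.3093) = 0.6329
Fraction lost = 1 − 0.6329 = 0.3671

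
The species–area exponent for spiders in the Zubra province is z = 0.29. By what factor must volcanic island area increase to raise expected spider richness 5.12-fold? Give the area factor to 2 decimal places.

(A₂/A₁)^0.29 = 5.12, so A₂/A₁ = 5.12^(1/0.29) = 5.12^3.448
ln(A₂/A₁) = ln 5.12 / 0.29 = 1.6332 / 0.29 = 5.6316
A₂/A₁ = e^5.6316 ≈ 279.1

279.10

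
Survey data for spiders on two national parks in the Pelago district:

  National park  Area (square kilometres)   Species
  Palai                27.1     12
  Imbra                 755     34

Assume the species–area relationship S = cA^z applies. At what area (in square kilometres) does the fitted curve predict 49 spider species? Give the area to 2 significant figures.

z = ln(34/12) / ln(755/27.1) = 1.0415 / 3.3272 = 0.3130
c = 12 / 27.1^0.3130 = 12 / 2.809 = 4.272
A = (49/4.272)^(1/0.3130) ⇒ ln A = ln(11.47)/0.3130 = 7.7943
A = e^7.7943 ≈ 2427 square kilometres

2400 square kilometres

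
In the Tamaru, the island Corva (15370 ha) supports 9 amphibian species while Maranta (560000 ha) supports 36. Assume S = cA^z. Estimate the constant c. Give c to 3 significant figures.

0.219

z = ln(S₂/S₁) / ln(A₂/A₁) = ln(36/9) / ln(560000/15370) = 1.3863 / 3.5955 = 0.3856
c = S₁ / A₁^z = 9 / 15370^0.3856 = 9 / 41.14 = 0.2188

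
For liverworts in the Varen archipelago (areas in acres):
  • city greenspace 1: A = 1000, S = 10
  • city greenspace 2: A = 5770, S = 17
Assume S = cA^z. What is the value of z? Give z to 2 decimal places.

Taking logs: ln S = ln c + z ln A, so z = (ln S₂ − ln S₁)/(ln A₂ − ln A₁).
z = ln(17/10) / ln(5770/1000) = ln(1.7) / ln(5.77) = 0.5306 / 1.7527 = 0.3028

0.30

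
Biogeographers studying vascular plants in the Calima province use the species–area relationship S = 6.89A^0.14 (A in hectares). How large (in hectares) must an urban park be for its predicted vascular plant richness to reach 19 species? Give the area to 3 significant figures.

1400 hectares

19 = 6.89 × A^0.14  ⇒  A^0.14 = 19/6.89 = 2.758
ln A = ln(2.758) / 0.14 = 1.0144 / 0.14 = 7.2455
A = e^7.2455 ≈ 1402 hectares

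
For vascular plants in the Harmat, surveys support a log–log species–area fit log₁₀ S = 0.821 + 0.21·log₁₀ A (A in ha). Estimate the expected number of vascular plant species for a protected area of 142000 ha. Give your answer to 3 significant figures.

S = 6.622 × 142000^0.21 = 6.622 × 12.08 ≈ 79.98

80.0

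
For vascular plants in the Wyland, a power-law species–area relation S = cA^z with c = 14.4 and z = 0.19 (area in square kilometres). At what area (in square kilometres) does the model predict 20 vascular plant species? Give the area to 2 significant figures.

5.6 square kilometres

20 = 14.4 × A^0.19  ⇒  A^0.19 = 20/14.4 = 1.389
ln A = ln(1.389) / 0.19 = 0.3285 / 0.19 = 1.7290
A = e^1.7290 ≈ 5.635 square kilometres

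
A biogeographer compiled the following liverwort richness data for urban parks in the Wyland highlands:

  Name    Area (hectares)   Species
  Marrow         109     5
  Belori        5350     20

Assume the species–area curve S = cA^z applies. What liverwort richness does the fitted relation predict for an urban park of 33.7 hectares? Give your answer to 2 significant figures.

3.3

z = ln(20/5) / ln(5350/109) = 1.3863 / 3.8935 = 0.3561
c = 5 / 109^0.3561 = 5 / 5.314 = 0.9409
S₃ = 0.9409 × 33.7^0.3561 = 0.9409 × 3.499 ≈ 3.292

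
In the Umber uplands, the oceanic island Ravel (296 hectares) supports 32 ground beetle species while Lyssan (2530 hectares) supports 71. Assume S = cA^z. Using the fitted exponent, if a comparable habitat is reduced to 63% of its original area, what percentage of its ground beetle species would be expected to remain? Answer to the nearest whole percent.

84%

z = ln(71/32) / ln(2530/296) = 0.7969 / 2.1456 = 0.3714
S_new/S_old = (A_new/A_old)^z = 0.63^0.3714 = exp(0.3714 × -0.4620) = 0.8423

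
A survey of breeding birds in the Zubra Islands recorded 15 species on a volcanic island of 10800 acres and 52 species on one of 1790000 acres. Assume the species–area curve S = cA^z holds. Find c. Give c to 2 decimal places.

z = ln(S₂/S₁) / ln(A₂/A₁) = ln(52/15) / ln(1790000/10800) = 1.2432 / 5.1104 = 0.2433
c = S₁ / A₁^z = 15 / 10800^0.2433 = 15 / 9.576 = 1.566

1.57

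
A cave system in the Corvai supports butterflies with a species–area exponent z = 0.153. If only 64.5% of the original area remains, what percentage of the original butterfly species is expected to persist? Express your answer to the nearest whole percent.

94%

S_new/S_old = (A_new/A_old)^z = 0.645^0.153
= exp(0.153 × ln 0.645) = exp(0.153 × -0.4385) = exp(-0.0671) ≈ 0.9351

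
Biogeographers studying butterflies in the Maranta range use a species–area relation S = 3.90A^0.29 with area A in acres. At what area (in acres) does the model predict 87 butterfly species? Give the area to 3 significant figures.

44700 acres

87 = 3.9 × A^0.29  ⇒  A^0.29 = 87/3.9 = 22.31
ln A = ln(22.31) / 0.29 = 3.1049 / 0.29 = 10.7067
A = e^10.7067 ≈ 44652 acres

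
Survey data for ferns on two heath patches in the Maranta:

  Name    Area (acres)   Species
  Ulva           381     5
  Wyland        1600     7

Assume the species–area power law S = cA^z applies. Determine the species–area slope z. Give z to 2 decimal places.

0.23

Taking logs: ln S = ln c + z ln A, so z = (ln S₂ − ln S₁)/(ln A₂ − ln A₁).
z = ln(7/5) / ln(1600/381) = ln(1.4) / ln(4.199) = 0.3365 / 1.4350 = 0.2345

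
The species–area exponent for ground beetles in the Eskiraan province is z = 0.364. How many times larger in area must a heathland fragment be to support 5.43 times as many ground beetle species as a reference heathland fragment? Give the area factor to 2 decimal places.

104.40

(A₂/A₁)^0.364 = 5.43, so A₂/A₁ = 5.43^(1/0.364) = 5.43^2.747
ln(A₂/A₁) = ln 5.43 / 0.364 = 1.6919 / 0.364 = 4.6482
A₂/A₁ = e^4.6482 ≈ 104.4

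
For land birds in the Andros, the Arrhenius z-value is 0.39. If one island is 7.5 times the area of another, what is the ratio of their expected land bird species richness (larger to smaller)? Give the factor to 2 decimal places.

S₂/S₁ = (A₂/A₁)^z = 7.5^0.39
ln(S₂/S₁) = 0.39 × ln 7.5 = 0.39 × 2.0149 = 0.7858
S₂/S₁ = e^0.7858 ≈ 2.194

2.19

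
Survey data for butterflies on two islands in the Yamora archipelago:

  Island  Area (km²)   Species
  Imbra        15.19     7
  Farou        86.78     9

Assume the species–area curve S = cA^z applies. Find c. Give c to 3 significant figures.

4.73

z = ln(S₂/S₁) / ln(A₂/A₁) = ln(9/7) / ln(86.78/15.19) = 0.2513 / 1.7427 = 0.1442
c = S₁ / A₁^z = 7 / 15.19^0.1442 = 7 / 1.48 = 4.728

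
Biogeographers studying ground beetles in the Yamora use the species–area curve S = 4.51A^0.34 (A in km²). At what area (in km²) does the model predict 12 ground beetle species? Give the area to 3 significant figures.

12 = 4.51 × A^0.34  ⇒  A^0.34 = 12/4.51 = 2.661
ln A = ln(2.661) / 0.34 = 0.9786 / 0.34 = 2.8783
A = e^2.8783 ≈ 17.78 km²

17.8 km²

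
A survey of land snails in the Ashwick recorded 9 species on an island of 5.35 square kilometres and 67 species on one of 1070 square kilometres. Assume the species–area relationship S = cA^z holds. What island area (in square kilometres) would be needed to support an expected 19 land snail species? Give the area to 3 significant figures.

38.4 square kilometres

z = ln(67/9) / ln(1070/5.35) = 2.0075 / 5.2983 = 0.3789
c = 9 / 5.35^0.3789 = 9 / 1.888 = 4.767
A = (19/4.767)^(1/0.3789) ⇒ ln A = ln(3.985)/0.3789 = 3.6492
A = e^3.6492 ≈ 38.44 square kilometres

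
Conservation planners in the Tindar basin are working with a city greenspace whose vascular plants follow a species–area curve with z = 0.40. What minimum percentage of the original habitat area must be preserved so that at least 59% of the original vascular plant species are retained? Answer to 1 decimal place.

26.7%

Need (A_new/A_old)^0.4 = 0.59, so A_new/A_old = 0.59^(1/0.4) = 0.59^2.5
ln(A_new/A_old) = ln 0.59 / 0.4 = -0.5276 / 0.4 = -1.3191
A_new/A_old = e^-1.3191 ≈ 0.2674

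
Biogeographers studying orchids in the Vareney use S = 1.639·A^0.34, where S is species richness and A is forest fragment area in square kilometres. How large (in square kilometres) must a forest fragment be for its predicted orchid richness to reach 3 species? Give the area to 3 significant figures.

3 = 1.639 × A^0.34  ⇒  A^0.34 = 3/1.639 = 1.83
ln A = ln(1.83) / 0.34 = 0.6045 / 0.34 = 1.7780
A = e^1.7780 ≈ 5.918 square kilometres

5.92 square kilometres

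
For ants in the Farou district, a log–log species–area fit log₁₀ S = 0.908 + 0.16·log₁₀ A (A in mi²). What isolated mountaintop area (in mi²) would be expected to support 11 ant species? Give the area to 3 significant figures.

11 = 8.091 × A^0.16  ⇒  A^0.16 = 11/8.091 = 1.36
ln A = ln(1.36) / 0.16 = 0.3071 / 0.16 = 1.9197
A = e^1.9197 ≈ 6.819 mi²

6.82 mi²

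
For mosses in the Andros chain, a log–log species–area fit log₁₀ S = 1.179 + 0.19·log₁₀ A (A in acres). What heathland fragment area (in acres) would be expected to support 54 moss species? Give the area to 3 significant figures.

54 = 15.1 × A^0.19  ⇒  A^0.19 = 54/15.1 = 3.576
ln A = ln(3.576) / 0.19 = 1.2742 / 0.19 = 6.7065
A = e^6.7065 ≈ 817.7 acres

818 acres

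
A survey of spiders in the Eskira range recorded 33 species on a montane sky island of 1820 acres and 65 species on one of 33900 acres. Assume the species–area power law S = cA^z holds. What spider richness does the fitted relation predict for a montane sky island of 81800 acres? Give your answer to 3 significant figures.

79.7

z = ln(65/33) / ln(33900/1820) = 0.6779 / 2.9246 = 0.2318
c = 33 / 1820^0.2318 = 33 / 5.697 = 5.793
S₃ = 5.793 × 81800^0.2318 = 5.793 × 13.76 ≈ 79.72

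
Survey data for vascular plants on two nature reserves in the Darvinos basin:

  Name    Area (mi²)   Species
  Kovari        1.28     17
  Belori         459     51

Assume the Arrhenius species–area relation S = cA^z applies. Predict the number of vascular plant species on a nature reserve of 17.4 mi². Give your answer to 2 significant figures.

28

z = ln(51/17) / ln(459/1.28) = 1.0986 / 5.8822 = 0.1868
c = 17 / 1.28^0.1868 = 17 / 1.047 = 16.23
S₃ = 16.23 × 17.4^0.1868 = 16.23 × 1.705 ≈ 27.68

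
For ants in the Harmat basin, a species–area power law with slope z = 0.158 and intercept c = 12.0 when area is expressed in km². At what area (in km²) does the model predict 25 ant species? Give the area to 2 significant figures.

100 km²

25 = 12 × A^0.158  ⇒  A^0.158 = 25/12 = 2.083
ln A = ln(2.083) / 0.158 = 0.7340 / 0.158 = 4.6454
A = e^4.6454 ≈ 104.1 km²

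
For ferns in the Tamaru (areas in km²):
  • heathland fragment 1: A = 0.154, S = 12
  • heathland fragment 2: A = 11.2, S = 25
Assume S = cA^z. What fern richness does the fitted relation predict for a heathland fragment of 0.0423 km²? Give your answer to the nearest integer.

10

z = ln(25/12) / ln(11.2/0.154) = 0.7340 / 4.2867 = 0.1712
c = 12 / 0.154^0.1712 = 12 / 0.7259 = 16.53
S₃ = 16.53 × 0.0423^0.1712 = 16.53 × 0.5818 ≈ 9.618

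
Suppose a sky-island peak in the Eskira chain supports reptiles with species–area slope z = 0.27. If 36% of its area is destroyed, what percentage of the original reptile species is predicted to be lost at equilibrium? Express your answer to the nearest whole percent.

S_new/S_old = (A_new/A_old)^z = 0.64^0.27
= exp(0.27 × ln 0.64) = exp(0.27 × -0.4463) = exp(-0.1205) ≈ 0.8865
Fraction lost = 1 − 0.8865 = 0.1135

11%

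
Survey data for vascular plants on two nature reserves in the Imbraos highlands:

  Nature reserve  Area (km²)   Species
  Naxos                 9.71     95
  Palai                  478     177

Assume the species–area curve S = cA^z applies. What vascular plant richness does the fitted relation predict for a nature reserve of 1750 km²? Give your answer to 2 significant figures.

220

z = ln(177/95) / ln(478/9.71) = 0.6223 / 3.8965 = 0.1597
c = 95 / 9.71^0.1597 = 95 / 1.438 = 66.08
S₃ = 66.08 × 1750^0.1597 = 66.08 × 3.295 ≈ 217.8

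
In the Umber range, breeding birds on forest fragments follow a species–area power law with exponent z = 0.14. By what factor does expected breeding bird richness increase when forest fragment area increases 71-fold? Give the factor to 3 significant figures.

1.82

S₂/S₁ = (A₂/A₁)^z = 71^0.14
ln(S₂/S₁) = 0.14 × ln 71 = 0.14 × 4.2627 = 0.5968
S₂/S₁ = e^0.5968 ≈ 1.816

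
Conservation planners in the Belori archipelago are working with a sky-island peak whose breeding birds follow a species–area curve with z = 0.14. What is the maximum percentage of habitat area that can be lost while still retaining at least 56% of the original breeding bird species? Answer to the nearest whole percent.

Need (A_new/A_old)^0.14 = 0.56, so A_new/A_old = 0.56^(1/0.14) = 0.56^7.143
ln(A_new/A_old) = ln 0.56 / 0.14 = -0.5798 / 0.14 = -4.1416
A_new/A_old = e^-4.1416 ≈ 0.0159
Fraction that can be lost = 1 − 0.0159 = 0.9841

98%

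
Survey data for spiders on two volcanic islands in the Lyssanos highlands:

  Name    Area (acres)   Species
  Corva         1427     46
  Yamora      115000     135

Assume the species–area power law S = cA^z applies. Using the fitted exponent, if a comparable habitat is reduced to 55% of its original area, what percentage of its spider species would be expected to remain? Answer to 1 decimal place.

86.4%

z = ln(135/46) / ln(115000/1427) = 1.0766 / 4.3894 = 0.2453
S_new/S_old = (A_new/A_old)^z = 0.55^0.2453 = exp(0.2453 × -0.5978) = 0.8636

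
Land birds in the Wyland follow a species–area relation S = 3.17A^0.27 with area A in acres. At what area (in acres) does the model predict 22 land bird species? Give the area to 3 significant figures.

1310 acres

22 = 3.17 × A^0.27  ⇒  A^0.27 = 22/3.17 = 6.94
ln A = ln(6.94) / 0.27 = 1.9373 / 0.27 = 7.1752
A = e^7.1752 ≈ 1307 acres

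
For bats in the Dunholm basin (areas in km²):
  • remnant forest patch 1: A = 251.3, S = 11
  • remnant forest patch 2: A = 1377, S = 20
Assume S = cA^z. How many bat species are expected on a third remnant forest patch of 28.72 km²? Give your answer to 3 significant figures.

5.13

z = ln(20/11) / ln(1377/251.3) = 0.5978 / 1.7010 = 0.3515
c = 11 / 251.3^0.3515 = 11 / 6.975 = 1.577
S₃ = 1.577 × 28.72^0.3515 = 1.577 × 3.255 ≈ 5.132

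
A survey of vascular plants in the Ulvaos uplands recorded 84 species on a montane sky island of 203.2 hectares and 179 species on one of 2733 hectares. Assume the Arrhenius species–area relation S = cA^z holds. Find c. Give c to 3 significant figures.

z = ln(S₂/S₁) / ln(A₂/A₁) = ln(179/84) / ln(2733/203.2) = 0.7566 / 2.5990 = 0.2911
c = S₁ / A₁^z = 84 / 203.2^0.2911 = 84 / 4.697 = 17.88

17.9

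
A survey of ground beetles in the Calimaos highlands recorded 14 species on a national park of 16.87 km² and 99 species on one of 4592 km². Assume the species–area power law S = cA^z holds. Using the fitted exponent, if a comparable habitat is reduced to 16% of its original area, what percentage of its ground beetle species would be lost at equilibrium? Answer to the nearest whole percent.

z = ln(99/14) / ln(4592/16.87) = 1.9561 / 5.6065 = 0.3489
S_new/S_old = (A_new/A_old)^z = 0.16^0.3489 = exp(0.3489 × -1.8326) = 0.5276
Fraction lost = 1 − 0.5276 = 0.4724

47%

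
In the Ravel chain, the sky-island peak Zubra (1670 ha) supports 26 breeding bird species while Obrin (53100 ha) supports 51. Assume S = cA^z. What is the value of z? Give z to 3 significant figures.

0.195

Taking logs: ln S = ln c + z ln A, so z = (ln S₂ − ln S₁)/(ln A₂ − ln A₁).
z = ln(51/26) / ln(53100/1670) = ln(1.962) / ln(31.8) = 0.6737 / 3.4594 = 0.1948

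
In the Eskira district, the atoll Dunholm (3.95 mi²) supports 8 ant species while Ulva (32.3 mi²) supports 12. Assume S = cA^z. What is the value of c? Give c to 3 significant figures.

z = ln(S₂/S₁) / ln(A₂/A₁) = ln(12/8) / ln(32.3/3.95) = 0.4055 / 2.1014 = 0.1930
c = S₁ / A₁^z = 8 / 3.95^0.1930 = 8 / 1.304 = 6.137

6.14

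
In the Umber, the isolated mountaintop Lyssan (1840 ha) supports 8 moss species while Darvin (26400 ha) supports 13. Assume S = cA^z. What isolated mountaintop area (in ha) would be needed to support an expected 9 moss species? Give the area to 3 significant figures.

3510 ha

z = ln(13/8) / ln(26400/1840) = 0.4855 / 2.6636 = 0.1823
c = 8 / 1840^0.1823 = 8 / 3.936 = 2.032
A = (9/2.032)^(1/0.1823) ⇒ ln A = ln(4.428)/0.1823 = 8.1637
A = e^8.1637 ≈ 3511 ha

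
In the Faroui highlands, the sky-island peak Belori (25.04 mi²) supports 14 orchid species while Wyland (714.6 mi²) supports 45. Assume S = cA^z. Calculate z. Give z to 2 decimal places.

0.35

Taking logs: ln S = ln c + z ln A, so z = (ln S₂ − ln S₁)/(ln A₂ − ln A₁).
z = ln(45/14) / ln(714.6/25.04) = ln(3.214) / ln(28.54) = 1.1676 / 3.3512 = 0.3484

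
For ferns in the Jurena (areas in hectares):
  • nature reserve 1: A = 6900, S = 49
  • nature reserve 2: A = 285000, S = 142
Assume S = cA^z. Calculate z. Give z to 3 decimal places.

0.286

Taking logs: ln S = ln c + z ln A, so z = (ln S₂ − ln S₁)/(ln A₂ − ln A₁).
z = ln(142/49) / ln(285000/6900) = ln(2.898) / ln(41.3) = 1.0640 / 3.7210 = 0.2859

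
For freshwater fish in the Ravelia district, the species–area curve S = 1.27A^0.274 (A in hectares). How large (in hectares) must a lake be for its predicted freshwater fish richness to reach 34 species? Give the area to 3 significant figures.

34 = 1.27 × A^0.274  ⇒  A^0.274 = 34/1.27 = 26.77
ln A = ln(26.77) / 0.274 = 3.2873 / 0.274 = 11.9976
A = e^11.9976 ≈ 162365 hectares

162000 hectares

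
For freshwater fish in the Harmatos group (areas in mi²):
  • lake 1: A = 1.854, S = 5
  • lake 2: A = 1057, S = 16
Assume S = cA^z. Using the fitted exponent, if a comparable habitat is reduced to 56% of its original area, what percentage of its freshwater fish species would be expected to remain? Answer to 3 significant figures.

89.9%

z = ln(16/5) / ln(1057/1.854) = 1.1632 / 6.3458 = 0.1833
S_new/S_old = (A_new/A_old)^z = 0.56^0.1833 = exp(0.1833 × -0.5798) = 0.8992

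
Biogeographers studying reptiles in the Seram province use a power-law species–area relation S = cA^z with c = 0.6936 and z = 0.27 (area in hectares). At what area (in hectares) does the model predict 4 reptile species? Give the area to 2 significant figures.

4 = 0.6936 × A^0.27  ⇒  A^0.27 = 4/0.6936 = 5.767
ln A = ln(5.767) / 0.27 = 1.7522 / 0.27 = 6.4895
A = e^6.4895 ≈ 658.2 hectares

660 hectares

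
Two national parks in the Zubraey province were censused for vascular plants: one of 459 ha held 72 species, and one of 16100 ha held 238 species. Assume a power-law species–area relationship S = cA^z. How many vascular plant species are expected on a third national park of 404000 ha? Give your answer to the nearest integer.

703

z = ln(238/72) / ln(16100/459) = 1.1956 / 3.5575 = 0.3361
c = 72 / 459^0.3361 = 72 / 7.845 = 9.178
S₃ = 9.178 × 404000^0.3361 = 9.178 × 76.59 ≈ 703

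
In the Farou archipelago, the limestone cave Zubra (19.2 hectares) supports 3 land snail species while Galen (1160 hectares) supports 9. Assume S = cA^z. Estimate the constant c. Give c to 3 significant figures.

1.36

z = ln(S₂/S₁) / ln(A₂/A₁) = ln(9/3) / ln(1160/19.2) = 1.0986 / 4.1013 = 0.2679
c = S₁ / A₁^z = 3 / 19.2^0.2679 = 3 / 2.207 = 1.359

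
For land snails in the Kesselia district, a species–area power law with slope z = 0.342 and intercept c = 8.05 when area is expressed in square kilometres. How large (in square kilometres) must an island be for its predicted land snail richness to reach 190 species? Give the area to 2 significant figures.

10000 square kilometres

190 = 8.05 × A^0.342  ⇒  A^0.342 = 190/8.05 = 23.6
ln A = ln(23.6) / 0.342 = 3.1614 / 0.342 = 9.2437
A = e^9.2437 ≈ 10339 square kilometres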